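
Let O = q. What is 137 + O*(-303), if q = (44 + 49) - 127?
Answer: 10439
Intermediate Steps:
q = -34 (q = 93 - 127 = -34)
O = -34
137 + O*(-303) = 137 - 34*(-303) = 137 + 10302 = 10439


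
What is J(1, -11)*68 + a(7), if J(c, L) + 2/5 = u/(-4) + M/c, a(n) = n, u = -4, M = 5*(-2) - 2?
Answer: -3841/5 ≈ -768.20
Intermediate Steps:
M = -12 (M = -10 - 2 = -12)
J(c, L) = ⅗ - 12/c (J(c, L) = -⅖ + (-4/(-4) - 12/c) = -⅖ + (-4*(-¼) - 12/c) = -⅖ + (1 - 12/c) = ⅗ - 12/c)
J(1, -11)*68 + a(7) = (⅗ - 12/1)*68 + 7 = (⅗ - 12*1)*68 + 7 = (⅗ - 12)*68 + 7 = -57/5*68 + 7 = -3876/5 + 7 = -3841/5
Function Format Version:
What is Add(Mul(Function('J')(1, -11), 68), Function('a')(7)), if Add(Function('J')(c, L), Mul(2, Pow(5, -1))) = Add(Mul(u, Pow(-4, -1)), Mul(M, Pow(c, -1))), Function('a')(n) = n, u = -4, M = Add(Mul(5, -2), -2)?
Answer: Rational(-3841, 5) ≈ -768.20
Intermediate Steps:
M = -12 (M = Add(-10, -2) = -12)
Function('J')(c, L) = Add(Rational(3, 5), Mul(-12, Pow(c, -1))) (Function('J')(c, L) = Add(Rational(-2, 5), Add(Mul(-4, Pow(-4, -1)), Mul(-12, Pow(c, -1)))) = Add(Rational(-2, 5), Add(Mul(-4, Rational(-1, 4)), Mul(-12, Pow(c, -1)))) = Add(Rational(-2, 5), Add(1, Mul(-12, Pow(c, -1)))) = Add(Rational(3, 5), Mul(-12, Pow(c, -1))))
Add(Mul(Function('J')(1, -11), 68), Function('a')(7)) = Add(Mul(Add(Rational(3, 5), Mul(-12, Pow(1, -1))), 68), 7) = Add(Mul(Add(Rational(3, 5), Mul(-12, 1)), 68), 7) = Add(Mul(Add(Rational(3, 5), -12), 68), 7) = Add(Mul(Rational(-57, 5), 68), 7) = Add(Rational(-3876, 5), 7) = Rational(-3841, 5)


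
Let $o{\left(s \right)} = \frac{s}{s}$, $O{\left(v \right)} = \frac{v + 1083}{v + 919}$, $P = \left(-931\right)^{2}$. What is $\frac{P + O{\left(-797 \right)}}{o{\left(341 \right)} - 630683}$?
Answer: $- \frac{26436282}{19235801} \approx -1.3743$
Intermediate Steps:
$P = 866761$
$O{\left(v \right)} = \frac{1083 + v}{919 + v}$
$o{\left(s \right)} = 1$
$\frac{P + O{\left(-797 \right)}}{o{\left(341 \right)} - 630683} = \frac{866761 + \frac{1083 - 797}{919 - 797}}{1 - 630683} = \frac{866761 + \frac{1}{122} \cdot 286}{-630682} = \left(866761 + \frac{1}{122} \cdot 286\right) \left(- \frac{1}{630682}\right) = \left(866761 + \frac{143}{61}\right) \left(- \frac{1}{630682}\right) = \frac{52872564}{61} \left(- \frac{1}{630682}\right) = - \frac{26436282}{19235801}$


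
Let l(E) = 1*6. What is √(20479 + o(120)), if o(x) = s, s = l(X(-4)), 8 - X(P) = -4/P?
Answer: √20485 ≈ 143.13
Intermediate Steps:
X(P) = 8 + 4/P (X(P) = 8 - (-4)/P = 8 + 4/P)
l(E) = 6
s = 6
o(x) = 6
√(20479 + o(120)) = √(20479 + 6) = √20485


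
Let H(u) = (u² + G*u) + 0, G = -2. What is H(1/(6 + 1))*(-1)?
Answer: 13/49 ≈ 0.26531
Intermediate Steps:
H(u) = u² - 2*u (H(u) = (u² - 2*u) + 0 = u² - 2*u)
H(1/(6 + 1))*(-1) = ((-2 + 1/(6 + 1))/(6 + 1))*(-1) = ((-2 + 1/7)/7)*(-1) = ((-2 + ⅐)/7)*(-1) = ((⅐)*(-13/7))*(-1) = -13/49*(-1) = 13/49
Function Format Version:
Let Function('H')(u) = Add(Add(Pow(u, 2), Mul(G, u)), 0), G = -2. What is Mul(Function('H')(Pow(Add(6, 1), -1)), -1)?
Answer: Rational(13, 49) ≈ 0.26531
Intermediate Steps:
Function('H')(u) = Add(Pow(u, 2), Mul(-2, u)) (Function('H')(u) = Add(Add(Pow(u, 2), Mul(-2, u)), 0) = Add(Pow(u, 2), Mul(-2, u)))
Mul(Function('H')(Pow(Add(6, 1), -1)), -1) = Mul(Mul(Pow(Add(6, 1), -1), Add(-2, Pow(Add(6, 1), -1))), -1) = Mul(Mul(Pow(7, -1), Add(-2, Pow(7, -1))), -1) = Mul(Mul(Rational(1, 7), Add(-2, Rational(1, 7))), -1) = Mul(Mul(Rational(1, 7), Rational(-13, 7)), -1) = Mul(Rational(-13, 49), -1) = Rational(13, 49)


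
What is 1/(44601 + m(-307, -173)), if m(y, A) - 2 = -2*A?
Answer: 1/44949 ≈ 2.2247e-5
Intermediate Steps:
m(y, A) = 2 - 2*A
1/(44601 + m(-307, -173)) = 1/(44601 + (2 - 2*(-173))) = 1/(44601 + (2 + 346)) = 1/(44601 + 348) = 1/44949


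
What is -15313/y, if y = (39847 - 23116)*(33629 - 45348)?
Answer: 15313/196070589 ≈ 7.8099e-5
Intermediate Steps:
y = -196070589 (y = 16731*(-11719) = -196070589)
-15313/y = -15313/(-196070589) = -15313*(-1/196070589) = 15313/196070589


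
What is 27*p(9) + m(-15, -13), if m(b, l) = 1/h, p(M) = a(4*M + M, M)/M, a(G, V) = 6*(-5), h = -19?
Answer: -1711/19 ≈ -90.053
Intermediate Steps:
a(G, V) = -30
p(M) = -30/M
m(b, l) = -1/19 (m(b, l) = 1/(-19) = -1/19)
27*p(9) + m(-15, -13) = 27*(-30/9) - 1/19 = 27*(-30*1/9) - 1/19 = 27*(-10/3) - 1/19 = -90 - 1/19 = -1711/19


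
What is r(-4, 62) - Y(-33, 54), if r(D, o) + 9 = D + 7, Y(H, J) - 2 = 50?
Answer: -58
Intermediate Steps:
Y(H, J) = 52 (Y(H, J) = 2 + 50 = 52)
r(D, o) = -2 + D (r(D, o) = -9 + (D + 7) = -9 + (7 + D) = -2 + D)
r(-4, 62) - Y(-33, 54) = (-2 - 4) - 1*52 = -6 - 52 = -58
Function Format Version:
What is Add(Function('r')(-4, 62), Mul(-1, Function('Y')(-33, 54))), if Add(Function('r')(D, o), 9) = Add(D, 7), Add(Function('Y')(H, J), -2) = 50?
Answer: -58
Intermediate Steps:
Function('Y')(H, J) = 52 (Function('Y')(H, J) = Add(2, 50) = 52)
Function('r')(D, o) = Add(-2, D) (Function('r')(D, o) = Add(-9, Add(D, 7)) = Add(-9, Add(7, D)) = Add(-2, D))
Add(Function('r')(-4, 62), Mul(-1, Function('Y')(-33, 54))) = Add(Add(-2, -4), Mul(-1, 52)) = Add(-6, -52) = -58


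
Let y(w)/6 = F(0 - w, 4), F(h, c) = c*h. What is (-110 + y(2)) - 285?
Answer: -443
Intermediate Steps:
y(w) = -24*w (y(w) = 6*(4*(0 - w)) = 6*(4*(-w)) = 6*(-4*w) = -24*w)
(-110 + y(2)) - 285 = (-110 - 24*2) - 285 = (-110 - 48) - 285 = -158 - 285 = -443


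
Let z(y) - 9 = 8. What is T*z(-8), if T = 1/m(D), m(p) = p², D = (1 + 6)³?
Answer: 17/117649 ≈ 0.00014450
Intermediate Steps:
z(y) = 17 (z(y) = 9 + 8 = 17)
D = 343 (D = 7³ = 343)
T = 1/117649 (T = 1/(343²) = 1/117649 ≈ 8.4999e-6)
T*z(-8) = (1/117649)*17 = 17/117649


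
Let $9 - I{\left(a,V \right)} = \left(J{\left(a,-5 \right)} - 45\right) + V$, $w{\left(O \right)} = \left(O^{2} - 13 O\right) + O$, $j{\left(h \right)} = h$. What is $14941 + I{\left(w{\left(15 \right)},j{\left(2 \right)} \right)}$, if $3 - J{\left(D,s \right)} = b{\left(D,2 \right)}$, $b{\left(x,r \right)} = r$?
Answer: $14992$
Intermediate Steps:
$J{\left(D,s \right)} = 1$ ($J{\left(D,s \right)} = 3 - 2 = 1$)
$w{\left(O \right)} = O^{2} - 12 O$
$I{\left(a,V \right)} = 53 - V$ ($I{\left(a,V \right)} = 9 - \left(\left(1 - 45\right) + V\right) = 9 - \left(-44 + V\right) = 53 - V$)
$14941 + I{\left(w{\left(15 \right)},j{\left(2 \right)} \right)} = 14941 + \left(53 - 2\right) = 14941 + 51 = 14992$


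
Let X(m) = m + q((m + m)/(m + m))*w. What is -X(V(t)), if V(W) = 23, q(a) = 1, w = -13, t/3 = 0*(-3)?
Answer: -10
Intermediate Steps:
t = 0 (t = 3*(0*(-3)) = 3*0 = 0)
X(m) = -13 + m (X(m) = m + 1*(-13) = m - 13 = -13 + m)
-X(V(t)) = -(-13 + 23) = -1*10 = -10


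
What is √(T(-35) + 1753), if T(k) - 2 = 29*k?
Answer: 2*√185 ≈ 27.203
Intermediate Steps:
T(k) = 2 + 29*k
√(T(-35) + 1753) = √((2 + 29*(-35)) + 1753) = √((2 - 1015) + 1753) = √(-1013 + 1753) = √740 = 2*√185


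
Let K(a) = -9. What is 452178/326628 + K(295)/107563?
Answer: 2701926809/1951838198 ≈ 1.3843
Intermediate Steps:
452178/326628 + K(295)/107563 = 452178/326628 - 9/107563 = 452178*(1/326628) - 9*1/107563 = 25121/18146 - 9/107563 = 2701926809/1951838198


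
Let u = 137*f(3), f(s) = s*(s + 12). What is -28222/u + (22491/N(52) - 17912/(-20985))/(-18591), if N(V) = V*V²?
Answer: -5580448700015/1219015538624 ≈ -4.5778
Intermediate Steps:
N(V) = V³
f(s) = s*(12 + s)
u = 6165 (u = 137*(3*(12 + 3)) = 137*(3*15) = 137*45 = 6165)
-28222/u + (22491/N(52) - 17912/(-20985))/(-18591) = -28222/6165 + (22491/(52³) - 17912/(-20985))/(-18591) = -28222*1/6165 + (22491/140608 - 17912*(-1/20985))*(-1/18591) = -206/45 + (22491*(1/140608) + 17912/20985)*(-1/18591) = -206/45 + (22491/140608 + 17912/20985)*(-1/18591) = -206/45 + (2990544131/2950658880)*(-1/18591) = -206/45 - 2990544131/54855699238080 = -5580448700015/1219015538624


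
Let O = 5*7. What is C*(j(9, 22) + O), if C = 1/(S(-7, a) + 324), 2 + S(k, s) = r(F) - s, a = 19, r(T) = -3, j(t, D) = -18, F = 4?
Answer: 17/300 ≈ 0.056667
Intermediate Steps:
S(k, s) = -5 - s (S(k, s) = -2 + (-3 - s) = -5 - s)
O = 35
C = 1/300 (C = 1/((-5 - 1*19) + 324) = 1/((-5 - 19) + 324) = 1/(-24 + 324) = 1/300 ≈ 0.0033333)
C*(j(9, 22) + O) = (-18 + 35)/300 = (1/300)*17 = 17/300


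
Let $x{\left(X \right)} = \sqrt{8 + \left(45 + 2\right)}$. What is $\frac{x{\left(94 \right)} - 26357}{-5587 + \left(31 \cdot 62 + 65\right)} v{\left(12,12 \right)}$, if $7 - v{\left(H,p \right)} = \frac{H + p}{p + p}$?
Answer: $\frac{26357}{600} - \frac{\sqrt{55}}{600} \approx 43.916$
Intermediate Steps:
$v{\left(H,p \right)} = 7 - \frac{H + p}{2 p}$ ($v{\left(H,p \right)} = 7 - \frac{H + p}{p + p} = 7 - \frac{H + p}{2 p}$)
$x{\left(X \right)} = \sqrt{55}$ ($x{\left(X \right)} = \sqrt{8 + 47} = \sqrt{55}$)
$\frac{x{\left(94 \right)} - 26357}{-5587 + \left(31 \cdot 62 + 65\right)} v{\left(12,12 \right)} = \frac{\sqrt{55} - 26357}{-5587 + \left(31 \cdot 62 + 65\right)} \frac{\left(-1\right) 12 + 13 \cdot 12}{2 \cdot 12} = \frac{-26357 + \sqrt{55}}{-5587 + \left(1922 + 65\right)} \frac{1}{2} \cdot \frac{1}{12} \left(-12 + 156\right) = \frac{-26357 + \sqrt{55}}{-5587 + 1987} \cdot \frac{1}{2} \cdot \frac{1}{12} \cdot 144 = \frac{-26357 + \sqrt{55}}{-3600} \cdot 6 = \left(-26357 + \sqrt{55}\right) \left(- \frac{1}{3600}\right) 6 = \left(\frac{26357}{3600} - \frac{\sqrt{55}}{3600}\right) 6 = \frac{26357}{600} - \frac{\sqrt{55}}{600}$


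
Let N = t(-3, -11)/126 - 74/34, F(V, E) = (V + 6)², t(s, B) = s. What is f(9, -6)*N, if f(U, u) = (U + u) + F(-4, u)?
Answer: -1571/102 ≈ -15.402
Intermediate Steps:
F(V, E) = (6 + V)²
N = -1571/714 (N = -3/126 - 74/34 = -3*1/126 - 74*1/34 = -1/42 - 37/17 = -1571/714 ≈ -2.2003)
f(U, u) = 4 + U + u (f(U, u) = (U + u) + (6 - 4)² = (U + u) + 2² = (U + u) + 4 = 4 + U + u)
f(9, -6)*N = (4 + 9 - 6)*(-1571/714) = 7*(-1571/714) = -1571/102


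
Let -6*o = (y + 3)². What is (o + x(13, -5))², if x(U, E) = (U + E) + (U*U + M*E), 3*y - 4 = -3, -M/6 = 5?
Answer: 77070841/729 ≈ 1.0572e+5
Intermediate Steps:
M = -30 (M = -6*5 = -30)
y = ⅓ (y = 4/3 + (⅓)*(-3) = 4/3 - 1 = ⅓ ≈ 0.33333)
x(U, E) = U + U² - 29*E (x(U, E) = (U + E) + (U*U - 30*E) = (E + U) + (U² - 30*E) = U + U² - 29*E)
o = -50/27 (o = -(⅓ + 3)²/6 = -(10/3)²/6 = -⅙*100/9 = -50/27 ≈ -1.8519)
(o + x(13, -5))² = (-50/27 + (13 + 13² - 29*(-5)))² = (-50/27 + (13 + 169 + 145))² = (-50/27 + 327)² = (8779/27)² = 77070841/729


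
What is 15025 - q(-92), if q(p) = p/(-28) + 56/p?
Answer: 2418594/161 ≈ 15022.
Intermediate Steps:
q(p) = 56/p - p/28 (q(p) = p*(-1/28) + 56/p = -p/28 + 56/p = 56/p - p/28)
15025 - q(-92) = 15025 - (56/(-92) - 1/28*(-92)) = 15025 - (56*(-1/92) + 23/7) = 15025 - (-14/23 + 23/7) = 15025 - 1*431/161 = 15025 - 431/161 = 2418594/161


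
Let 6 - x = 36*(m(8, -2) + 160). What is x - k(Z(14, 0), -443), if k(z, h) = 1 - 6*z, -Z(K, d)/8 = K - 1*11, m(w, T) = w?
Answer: -6187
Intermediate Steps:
Z(K, d) = 88 - 8*K (Z(K, d) = -8*(K - 1*11) = -8*(K - 11) = -8*(-11 + K) = 88 - 8*K)
x = -6042 (x = 6 - 36*(8 + 160) = 6 - 36*168 = 6 - 1*6048 = 6 - 6048 = -6042)
x - k(Z(14, 0), -443) = -6042 - (1 - 6*(88 - 8*14)) = -6042 - (1 - 6*(88 - 112)) = -6042 - (1 - 6*(-24)) = -6042 - (1 + 144) = -6042 - 1*145 = -6042 - 145 = -6187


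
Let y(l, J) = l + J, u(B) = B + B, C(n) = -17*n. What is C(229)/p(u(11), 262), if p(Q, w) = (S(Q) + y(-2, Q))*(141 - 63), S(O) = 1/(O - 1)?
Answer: -27251/10946 ≈ -2.4896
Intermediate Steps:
S(O) = 1/(-1 + O)
u(B) = 2*B
y(l, J) = J + l
p(Q, w) = -156 + 78*Q + 78/(-1 + Q) (p(Q, w) = (1/(-1 + Q) + (Q - 2))*(141 - 63) = (1/(-1 + Q) + (-2 + Q))*78 = (-2 + Q + 1/(-1 + Q))*78 = -156 + 78*Q + 78/(-1 + Q))
C(229)/p(u(11), 262) = (-17*229)/((78*(1 + (-1 + 2*11)*(-2 + 2*11))/(-1 + 2*11))) = -3893*(-1 + 22)/(78*(1 + (-1 + 22)*(-2 + 22))) = -3893*7/(26*(1 + 21*20)) = -3893*7/(26*(1 + 420)) = -3893/(78*(1/21)*421) = -3893/10946/7 = -3893*7/10946 = -27251/10946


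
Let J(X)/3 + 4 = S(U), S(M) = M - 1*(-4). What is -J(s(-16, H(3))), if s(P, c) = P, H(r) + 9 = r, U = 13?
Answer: -39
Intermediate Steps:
H(r) = -9 + r
S(M) = 4 + M (S(M) = M + 4 = 4 + M)
J(X) = 39 (J(X) = -12 + 3*(4 + 13) = -12 + 3*17 = -12 + 51 = 39)
-J(s(-16, H(3))) = -1*39 = -39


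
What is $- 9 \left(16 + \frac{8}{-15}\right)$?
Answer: $- \frac{696}{5} \approx -139.2$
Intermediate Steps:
$- 9 \left(16 + \frac{8}{-15}\right) = - 9 \left(16 + 8 \left(- \frac{1}{15}\right)\right) = - 9 \left(16 - \frac{8}{15}\right) = \left(-9\right) \frac{232}{15} = - \frac{696}{5}$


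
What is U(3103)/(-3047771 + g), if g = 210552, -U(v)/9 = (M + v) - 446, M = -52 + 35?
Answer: 2160/257929 ≈ 0.0083744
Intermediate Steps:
M = -17
U(v) = 4167 - 9*v (U(v) = -9*((-17 + v) - 446) = -9*(-463 + v) = 4167 - 9*v)
U(3103)/(-3047771 + g) = (4167 - 9*3103)/(-3047771 + 210552) = (4167 - 27927)/(-2837219) = -23760*(-1/2837219) = 2160/257929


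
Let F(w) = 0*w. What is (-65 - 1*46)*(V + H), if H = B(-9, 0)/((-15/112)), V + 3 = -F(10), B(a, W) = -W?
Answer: 333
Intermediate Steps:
F(w) = 0
V = -3 (V = -3 - 1*0 = -3 + 0 = -3)
H = 0 (H = (-1*0)/((-15/112)) = 0/((-15*1/112)) = 0/(-15/112) = 0*(-112/15) = 0)
(-65 - 1*46)*(V + H) = (-65 - 1*46)*(-3 + 0) = (-65 - 46)*(-3) = -111*(-3) = 333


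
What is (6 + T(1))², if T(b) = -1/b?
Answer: 25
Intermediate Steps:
(6 + T(1))² = (6 - 1/1)² = (6 - 1*1)² = (6 - 1)² = 5² = 25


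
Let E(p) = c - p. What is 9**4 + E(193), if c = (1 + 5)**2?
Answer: 6404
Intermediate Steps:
c = 36 (c = 6**2 = 36)
E(p) = 36 - p
9**4 + E(193) = 9**4 + (36 - 1*193) = 6561 + (36 - 193) = 6561 - 157 = 6404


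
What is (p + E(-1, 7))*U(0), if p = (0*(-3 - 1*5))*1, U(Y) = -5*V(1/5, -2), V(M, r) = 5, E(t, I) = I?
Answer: -175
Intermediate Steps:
U(Y) = -25 (U(Y) = -5*5 = -25)
p = 0 (p = (0*(-3 - 5))*1 = (0*(-8))*1 = 0*1 = 0)
(p + E(-1, 7))*U(0) = (0 + 7)*(-25) = 7*(-25) = -175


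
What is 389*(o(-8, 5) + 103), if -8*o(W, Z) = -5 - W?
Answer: 319369/8 ≈ 39921.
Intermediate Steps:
o(W, Z) = 5/8 + W/8 (o(W, Z) = -(-5 - W)/8 = 5/8 + W/8)
389*(o(-8, 5) + 103) = 389*((5/8 + (1/8)*(-8)) + 103) = 389*((5/8 - 1) + 103) = 389*(-3/8 + 103) = 389*(821/8) = 319369/8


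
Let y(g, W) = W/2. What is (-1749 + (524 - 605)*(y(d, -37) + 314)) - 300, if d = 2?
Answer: -51969/2 ≈ -25985.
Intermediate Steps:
y(g, W) = W/2 (y(g, W) = W*(1/2) = W/2)
(-1749 + (524 - 605)*(y(d, -37) + 314)) - 300 = (-1749 + (524 - 605)*((1/2)*(-37) + 314)) - 300 = (-1749 - 81*(-37/2 + 314)) - 300 = (-1749 - 81*591/2) - 300 = (-1749 - 47871/2) - 300 = -51369/2 - 300 = -51969/2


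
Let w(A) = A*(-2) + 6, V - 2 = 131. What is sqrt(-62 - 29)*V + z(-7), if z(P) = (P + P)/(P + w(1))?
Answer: 14/3 + 133*I*sqrt(91) ≈ 4.6667 + 1268.7*I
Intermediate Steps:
V = 133 (V = 2 + 131 = 133)
w(A) = 6 - 2*A (w(A) = -2*A + 6 = 6 - 2*A)
z(P) = 2*P/(4 + P) (z(P) = (P + P)/(P + (6 - 2*1)) = (2*P)/(P + (6 - 2)) = (2*P)/(P + 4) = (2*P)/(4 + P) = 2*P/(4 + P))
sqrt(-62 - 29)*V + z(-7) = sqrt(-62 - 29)*133 + 2*(-7)/(4 - 7) = sqrt(-91)*133 + 2*(-7)/(-3) = (I*sqrt(91))*133 + 2*(-7)*(-1/3) = 133*I*sqrt(91) + 14/3 = 14/3 + 133*I*sqrt(91)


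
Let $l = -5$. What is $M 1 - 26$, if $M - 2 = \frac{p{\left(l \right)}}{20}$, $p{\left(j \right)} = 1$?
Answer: $- \frac{479}{20} \approx -23.95$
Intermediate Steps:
$M = \frac{41}{20}$ ($M = 2 + 1 \cdot \frac{1}{20} = 2 + \frac{1}{20} = \frac{41}{20} \approx 2.05$)
$M 1 - 26 = \frac{41}{20} \cdot 1 - 26 = \frac{41}{20} - 26 = - \frac{479}{20}$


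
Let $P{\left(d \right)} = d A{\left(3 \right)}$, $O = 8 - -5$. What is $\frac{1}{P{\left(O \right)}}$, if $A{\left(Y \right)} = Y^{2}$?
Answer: $\frac{1}{117} \approx 0.008547$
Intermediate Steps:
$O = 13$ ($O = 8 + 5 = 13$)
$P{\left(d \right)} = 9 d$ ($P{\left(d \right)} = d 3^{2} = d 9 = 9 d$)
$\frac{1}{P{\left(O \right)}} = \frac{1}{9 \cdot 13} = \frac{1}{117}$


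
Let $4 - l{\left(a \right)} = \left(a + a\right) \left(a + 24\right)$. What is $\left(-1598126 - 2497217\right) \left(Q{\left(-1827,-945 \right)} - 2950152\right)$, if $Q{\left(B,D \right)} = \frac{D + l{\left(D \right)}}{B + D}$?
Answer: $\frac{4783407260010937}{396} \approx 1.2079 \cdot 10^{13}$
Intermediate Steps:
$l{\left(a \right)} = 4 - 2 a \left(24 + a\right)$ ($l{\left(a \right)} = 4 - \left(a + a\right) \left(a + 24\right) = 4 - 2 a \left(24 + a\right)$)
$Q{\left(B,D \right)} = \frac{4 - 47 D - 2 D^{2}}{B + D}$ ($Q{\left(B,D \right)} = \frac{D - \left(-4 + 2 D^{2} + 48 D\right)}{B + D} = \frac{4 - 47 D - 2 D^{2}}{B + D}$)
$\left(-1598126 - 2497217\right) \left(Q{\left(-1827,-945 \right)} - 2950152\right) = \left(-1598126 - 2497217\right) \left(\frac{4 - -44415 - 2 \left(-945\right)^{2}}{-1827 - 945} - 2950152\right) = - 4095343 \left(\frac{4 + 44415 - 1786050}{-2772} - 2950152\right) = - 4095343 \left(- \frac{4 + 44415 - 1786050}{2772} - 2950152\right) = - 4095343 \left(\left(- \frac{1}{2772}\right) \left(-1741631\right) - 2950152\right) = - 4095343 \left(\frac{1741631}{2772} - 2950152\right) = \left(-4095343\right) \left(- \frac{8176079713}{2772}\right) = \frac{4783407260010937}{396}$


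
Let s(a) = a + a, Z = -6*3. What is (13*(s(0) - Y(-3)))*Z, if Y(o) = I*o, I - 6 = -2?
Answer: -2808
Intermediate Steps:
I = 4 (I = 6 - 2 = 4)
Y(o) = 4*o
Z = -18
s(a) = 2*a
(13*(s(0) - Y(-3)))*Z = (13*(2*0 - 4*(-3)))*(-18) = (13*(0 - 1*(-12)))*(-18) = (13*(0 + 12))*(-18) = (13*12)*(-18) = 156*(-18) = -2808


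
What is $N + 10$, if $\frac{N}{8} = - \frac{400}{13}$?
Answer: $- \frac{3070}{13} \approx -236.15$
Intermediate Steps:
$N = - \frac{3200}{13}$ ($N = 8 \left(- \frac{400}{13}\right) = - \frac{3200}{13} \approx -246.15$)
$N + 10 = - \frac{3200}{13} + 10 = - \frac{3070}{13}$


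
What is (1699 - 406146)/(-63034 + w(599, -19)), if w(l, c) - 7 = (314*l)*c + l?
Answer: 23791/213886 ≈ 0.11123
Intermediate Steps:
w(l, c) = 7 + l + 314*c*l (w(l, c) = 7 + ((314*l)*c + l) = 7 + (314*c*l + l) = 7 + (l + 314*c*l) = 7 + l + 314*c*l)
(1699 - 406146)/(-63034 + w(599, -19)) = (1699 - 406146)/(-63034 + (7 + 599 + 314*(-19)*599)) = -404447/(-63034 + (7 + 599 - 3573634)) = -404447/(-63034 - 3573028) = -404447/(-3636062) = -404447*(-1/3636062) = 23791/213886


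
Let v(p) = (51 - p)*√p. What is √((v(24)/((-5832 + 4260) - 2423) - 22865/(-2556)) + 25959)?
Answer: √(75212557842012475 - 39149817480*√6)/1701870 ≈ 161.15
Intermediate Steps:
v(p) = √p*(51 - p)
√((v(24)/((-5832 + 4260) - 2423) - 22865/(-2556)) + 25959) = √(((√24*(51 - 1*24))/((-5832 + 4260) - 2423) - 22865/(-2556)) + 25959) = √((((2*√6)*(51 - 24))/(-1572 - 2423) - 22865*(-1/2556)) + 25959) = √((((2*√6)*27)/(-3995) + 22865/2556) + 25959) = √(((54*√6)*(-1/3995) + 22865/2556) + 25959) = √((-54*√6/3995 + 22865/2556) + 25959) = √((22865/2556 - 54*√6/3995) + 25959) = √(66374069/2556 - 54*√6/3995)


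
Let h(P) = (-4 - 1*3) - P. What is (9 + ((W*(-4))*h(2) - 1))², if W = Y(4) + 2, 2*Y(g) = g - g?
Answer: 6400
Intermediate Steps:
Y(g) = 0 (Y(g) = (g - g)/2 = (½)*0 = 0)
h(P) = -7 - P (h(P) = (-4 - 3) - P = -7 - P)
W = 2 (W = 0 + 2 = 2)
(9 + ((W*(-4))*h(2) - 1))² = (9 + ((2*(-4))*(-7 - 1*2) - 1))² = (9 + (-8*(-7 - 2) - 1))² = (9 + (-8*(-9) - 1))² = (9 + (72 - 1))² = (9 + 71)² = 80² = 6400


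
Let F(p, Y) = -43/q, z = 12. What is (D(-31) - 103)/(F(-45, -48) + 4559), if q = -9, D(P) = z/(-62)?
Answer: -28791/1273294 ≈ -0.022611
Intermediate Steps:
D(P) = -6/31 (D(P) = 12/(-62) = 12*(-1/62) = -6/31)
F(p, Y) = 43/9 (F(p, Y) = -43/(-9) = -43*(-⅑) = 43/9)
(D(-31) - 103)/(F(-45, -48) + 4559) = (-6/31 - 103)/(43/9 + 4559) = -3199/(31*41074/9) = -3199/31*9/41074 = -28791/1273294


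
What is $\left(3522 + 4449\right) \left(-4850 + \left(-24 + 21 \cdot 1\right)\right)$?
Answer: $-38683263$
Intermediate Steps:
$\left(3522 + 4449\right) \left(-4850 + \left(-24 + 21 \cdot 1\right)\right) = 7971 \left(-4850 + \left(-24 + 21\right)\right) = 7971 \left(-4850 - 3\right) = 7971 \left(-4853\right) = -38683263$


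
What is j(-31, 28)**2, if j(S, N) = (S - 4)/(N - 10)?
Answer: 1225/324 ≈ 3.7809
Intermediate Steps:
j(S, N) = (-4 + S)/(-10 + N)
j(-31, 28)**2 = ((-4 - 31)/(-10 + 28))**2 = (-35/18)**2 = 1225/324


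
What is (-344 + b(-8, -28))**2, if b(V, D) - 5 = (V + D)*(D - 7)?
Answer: 848241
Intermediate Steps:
b(V, D) = 5 + (-7 + D)*(D + V) (b(V, D) = 5 + (V + D)*(D - 7) = 5 + (D + V)*(-7 + D) = 5 + (-7 + D)*(D + V))
(-344 + b(-8, -28))**2 = (-344 + (5 + (-28)**2 - 7*(-28) - 7*(-8) - 28*(-8)))**2 = (-344 + (5 + 784 + 196 + 56 + 224))**2 = (-344 + 1265)**2 = 921**2 = 848241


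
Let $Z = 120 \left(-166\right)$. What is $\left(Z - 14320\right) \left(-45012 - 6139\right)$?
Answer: $1751410240$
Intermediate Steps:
$Z = -19920$
$\left(Z - 14320\right) \left(-45012 - 6139\right) = \left(-19920 - 14320\right) \left(-45012 - 6139\right) = \left(-34240\right) \left(-51151\right) = 1751410240$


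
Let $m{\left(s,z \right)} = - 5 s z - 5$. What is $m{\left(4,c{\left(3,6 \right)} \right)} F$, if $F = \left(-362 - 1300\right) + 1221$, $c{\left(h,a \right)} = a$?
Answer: $55125$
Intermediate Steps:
$m{\left(s,z \right)} = -5 - 5 s z$ ($m{\left(s,z \right)} = - 5 s z - 5 = -5 - 5 s z$)
$F = -441$ ($F = -1662 + 1221 = -441$)
$m{\left(4,c{\left(3,6 \right)} \right)} F = \left(-5 - 20 \cdot 6\right) \left(-441\right) = \left(-5 - 120\right) \left(-441\right) = \left(-125\right) \left(-441\right) = 55125$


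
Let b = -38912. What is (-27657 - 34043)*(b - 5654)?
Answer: 2749722200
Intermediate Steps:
(-27657 - 34043)*(b - 5654) = (-27657 - 34043)*(-38912 - 5654) = -61700*(-44566) = 2749722200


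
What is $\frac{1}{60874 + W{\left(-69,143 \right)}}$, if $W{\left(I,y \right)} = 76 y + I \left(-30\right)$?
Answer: $\frac{1}{73812} \approx 1.3548 \cdot 10^{-5}$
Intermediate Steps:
$W{\left(I,y \right)} = - 30 I + 76 y$ ($W{\left(I,y \right)} = 76 y - 30 I = - 30 I + 76 y$)
$\frac{1}{60874 + W{\left(-69,143 \right)}} = \frac{1}{60874 + \left(\left(-30\right) \left(-69\right) + 76 \cdot 143\right)} = \frac{1}{60874 + \left(2070 + 10868\right)} = \frac{1}{60874 + 12938} = \frac{1}{73812}$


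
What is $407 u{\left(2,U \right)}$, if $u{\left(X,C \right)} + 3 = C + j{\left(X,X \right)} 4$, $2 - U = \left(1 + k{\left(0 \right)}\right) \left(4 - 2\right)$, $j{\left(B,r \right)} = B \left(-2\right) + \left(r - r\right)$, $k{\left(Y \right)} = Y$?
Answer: $-7733$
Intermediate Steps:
$j{\left(B,r \right)} = - 2 B$ ($j{\left(B,r \right)} = - 2 B + 0 = - 2 B$)
$U = 0$ ($U = 2 - \left(1 + 0\right) \left(4 - 2\right) = 2 - 1 \cdot 2 = 2 - 2 = 0$)
$u{\left(X,C \right)} = -3 + C - 8 X$ ($u{\left(X,C \right)} = -3 + \left(C + - 2 X 4\right) = -3 + \left(C - 8 X\right) = -3 + C - 8 X$)
$407 u{\left(2,U \right)} = 407 \left(-3 + 0 - 16\right) = 407 \left(-19\right) = -7733$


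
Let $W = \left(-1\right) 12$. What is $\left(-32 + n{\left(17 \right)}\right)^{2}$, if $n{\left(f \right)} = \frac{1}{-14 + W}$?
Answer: $\frac{693889}{676} \approx 1026.5$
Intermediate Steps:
$W = -12$
$n{\left(f \right)} = - \frac{1}{26}$ ($n{\left(f \right)} = \frac{1}{-14 - 12} = \frac{1}{-26} = - \frac{1}{26}$)
$\left(-32 + n{\left(17 \right)}\right)^{2} = \left(-32 - \frac{1}{26}\right)^{2} = \left(- \frac{833}{26}\right)^{2} = \frac{693889}{676}$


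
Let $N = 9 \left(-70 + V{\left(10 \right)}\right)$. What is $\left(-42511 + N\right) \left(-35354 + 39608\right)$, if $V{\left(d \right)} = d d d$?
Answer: $-145235814$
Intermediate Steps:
$V{\left(d \right)} = d^{3}$ ($V{\left(d \right)} = d^{2} d = d^{3}$)
$N = 8370$ ($N = 9 \left(-70 + 10^{3}\right) = 9 \left(-70 + 1000\right) = 9 \cdot 930 = 8370$)
$\left(-42511 + N\right) \left(-35354 + 39608\right) = \left(-42511 + 8370\right) \left(-35354 + 39608\right) = \left(-34141\right) 4254 = -145235814$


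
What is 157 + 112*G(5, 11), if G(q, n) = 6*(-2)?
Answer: -1187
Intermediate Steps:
G(q, n) = -12
157 + 112*G(5, 11) = 157 + 112*(-12) = 157 - 1344 = -1187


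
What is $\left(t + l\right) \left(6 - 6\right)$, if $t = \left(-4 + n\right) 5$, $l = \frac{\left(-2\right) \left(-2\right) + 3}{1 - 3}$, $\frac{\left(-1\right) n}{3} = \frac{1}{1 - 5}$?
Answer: $0$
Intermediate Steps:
$n = \frac{3}{4}$ ($n = - \frac{3}{1 - 5} = - \frac{3}{-4} = \left(-3\right) \left(- \frac{1}{4}\right) = \frac{3}{4} \approx 0.75$)
$l = - \frac{7}{2}$ ($l = \frac{4 + 3}{-2} = 7 \left(- \frac{1}{2}\right) = - \frac{7}{2} \approx -3.5$)
$t = - \frac{65}{4}$ ($t = \left(-4 + \frac{3}{4}\right) 5 = \left(- \frac{13}{4}\right) 5 = - \frac{65}{4} \approx -16.25$)
$\left(t + l\right) \left(6 - 6\right) = \left(- \frac{65}{4} - \frac{7}{2}\right) \left(6 - 6\right) = \left(- \frac{79}{4}\right) 0 = 0$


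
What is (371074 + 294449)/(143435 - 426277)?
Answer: -665523/282842 ≈ -2.3530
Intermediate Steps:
(371074 + 294449)/(143435 - 426277) = 665523/(-282842) = 665523*(-1/282842) = -665523/282842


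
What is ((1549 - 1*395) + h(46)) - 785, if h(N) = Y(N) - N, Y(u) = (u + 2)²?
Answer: 2627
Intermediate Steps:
Y(u) = (2 + u)²
h(N) = (2 + N)² - N
((1549 - 1*395) + h(46)) - 785 = ((1549 - 1*395) + ((2 + 46)² - 1*46)) - 785 = ((1549 - 395) + (48² - 46)) - 785 = (1154 + (2304 - 46)) - 785 = (1154 + 2258) - 785 = 3412 - 785 = 2627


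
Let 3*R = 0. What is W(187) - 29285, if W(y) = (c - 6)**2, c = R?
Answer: -29249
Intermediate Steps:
R = 0 (R = (1/3)*0 = 0)
c = 0
W(y) = 36 (W(y) = (0 - 6)**2 = (-6)**2 = 36)
W(187) - 29285 = 36 - 29285 = -29249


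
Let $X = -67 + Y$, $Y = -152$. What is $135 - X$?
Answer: $354$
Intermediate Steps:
$X = -219$ ($X = -67 - 152 = -219$)
$135 - X = 135 - -219 = 135 + 219 = 354$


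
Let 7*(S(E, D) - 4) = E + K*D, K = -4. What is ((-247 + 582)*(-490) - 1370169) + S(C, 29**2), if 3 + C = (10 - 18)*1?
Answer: -10743580/7 ≈ -1.5348e+6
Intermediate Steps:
C = -11 (C = -3 + (10 - 18)*1 = -3 - 8*1 = -3 - 8 = -11)
S(E, D) = 4 - 4*D/7 + E/7 (S(E, D) = 4 + (E - 4*D)/7 = 4 + (-4*D/7 + E/7) = 4 - 4*D/7 + E/7)
((-247 + 582)*(-490) - 1370169) + S(C, 29**2) = ((-247 + 582)*(-490) - 1370169) + (4 - 4/7*29**2 + (1/7)*(-11)) = (335*(-490) - 1370169) + (4 - 4/7*841 - 11/7) = (-164150 - 1370169) + (4 - 3364/7 - 11/7) = -1534319 - 3347/7 = -10743580/7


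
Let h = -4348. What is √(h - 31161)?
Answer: I*√35509 ≈ 188.44*I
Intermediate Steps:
√(h - 31161) = √(-4348 - 31161) = √(-35509) = I*√35509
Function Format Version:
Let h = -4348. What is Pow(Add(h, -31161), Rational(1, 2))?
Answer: Mul(I, Pow(35509, Rational(1, 2))) ≈ Mul(188.44, I)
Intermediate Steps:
Pow(Add(h, -31161), Rational(1, 2)) = Pow(Add(-4348, -31161), Rational(1, 2)) = Pow(-35509, Rational(1, 2)) = Mul(I, Pow(35509, Rational(1, 2)))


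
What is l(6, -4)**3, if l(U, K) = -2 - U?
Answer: -512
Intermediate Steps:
l(6, -4)**3 = (-2 - 1*6)**3 = (-2 - 6)**3 = (-8)**3 = -512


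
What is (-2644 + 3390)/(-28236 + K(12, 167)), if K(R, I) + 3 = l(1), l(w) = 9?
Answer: -373/14115 ≈ -0.026426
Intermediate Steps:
K(R, I) = 6 (K(R, I) = -3 + 9 = 6)
(-2644 + 3390)/(-28236 + K(12, 167)) = (-2644 + 3390)/(-28236 + 6) = 746/(-28230) = 746*(-1/28230) = -373/14115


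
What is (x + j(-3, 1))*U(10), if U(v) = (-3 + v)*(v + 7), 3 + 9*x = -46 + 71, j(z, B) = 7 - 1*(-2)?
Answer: 12257/9 ≈ 1361.9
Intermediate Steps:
j(z, B) = 9 (j(z, B) = 7 + 2 = 9)
x = 22/9 (x = -1/3 + (-46 + 71)/9 = -1/3 + (1/9)*25 = -1/3 + 25/9 = 22/9 ≈ 2.4444)
U(v) = (-3 + v)*(7 + v)
(x + j(-3, 1))*U(10) = (22/9 + 9)*(-21 + 10**2 + 4*10) = 103*(-21 + 100 + 40)/9 = (103/9)*119 = 12257/9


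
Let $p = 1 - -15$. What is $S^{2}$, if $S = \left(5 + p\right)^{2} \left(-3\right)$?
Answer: $1750329$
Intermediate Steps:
$p = 16$ ($p = 1 + 15 = 16$)
$S = -1323$ ($S = \left(5 + 16\right)^{2} \left(-3\right) = 21^{2} \left(-3\right) = 441 \left(-3\right) = -1323$)
$S^{2} = \left(-1323\right)^{2} = 1750329$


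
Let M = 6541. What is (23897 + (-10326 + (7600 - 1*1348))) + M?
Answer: 26364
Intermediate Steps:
(23897 + (-10326 + (7600 - 1*1348))) + M = (23897 + (-10326 + (7600 - 1*1348))) + 6541 = (23897 + (-10326 + (7600 - 1348))) + 6541 = (23897 + (-10326 + 6252)) + 6541 = (23897 - 4074) + 6541 = 19823 + 6541 = 26364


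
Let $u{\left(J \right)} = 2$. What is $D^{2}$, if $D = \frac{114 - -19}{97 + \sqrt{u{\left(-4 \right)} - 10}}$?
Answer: $\frac{166294289}{88679889} - \frac{6863332 i \sqrt{2}}{88679889} \approx 1.8752 - 0.10945 i$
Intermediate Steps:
$D = \frac{133}{97 + 2 i \sqrt{2}}$ ($D = \frac{114 - -19}{97 + \sqrt{2 - 10}} = \frac{114 + 19}{97 + \sqrt{-8}} = \frac{133}{97 + 2 i \sqrt{2}} \approx 1.37 - 0.039947 i$)
$D^{2} = \left(\frac{12901}{9417} - \frac{266 i \sqrt{2}}{9417}\right)^{2}$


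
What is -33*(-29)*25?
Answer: 23925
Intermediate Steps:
-33*(-29)*25 = 957*25 = 23925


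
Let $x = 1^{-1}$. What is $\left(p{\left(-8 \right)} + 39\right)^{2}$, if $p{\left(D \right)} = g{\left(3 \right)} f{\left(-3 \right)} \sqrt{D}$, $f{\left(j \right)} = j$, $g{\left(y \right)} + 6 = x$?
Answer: $-279 + 2340 i \sqrt{2} \approx -279.0 + 3309.3 i$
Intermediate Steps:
$x = 1$
$g{\left(y \right)} = -5$ ($g{\left(y \right)} = -6 + 1 = -5$)
$p{\left(D \right)} = 15 \sqrt{D}$ ($p{\left(D \right)} = \left(-5\right) \left(-3\right) \sqrt{D} = 15 \sqrt{D}$)
$\left(p{\left(-8 \right)} + 39\right)^{2} = \left(15 \sqrt{-8} + 39\right)^{2} = \left(15 \cdot 2 i \sqrt{2} + 39\right)^{2} = \left(30 i \sqrt{2} + 39\right)^{2} = \left(39 + 30 i \sqrt{2}\right)^{2}$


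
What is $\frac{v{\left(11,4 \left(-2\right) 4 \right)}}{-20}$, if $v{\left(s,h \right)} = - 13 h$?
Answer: $- \frac{104}{5} \approx -20.8$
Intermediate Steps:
$\frac{v{\left(11,4 \left(-2\right) 4 \right)}}{-20} = \frac{\left(-13\right) 4 \left(-2\right) 4}{-20} = - 13 \left(\left(-8\right) 4\right) \left(- \frac{1}{20}\right) = \left(-13\right) \left(-32\right) \left(- \frac{1}{20}\right) = 416 \left(- \frac{1}{20}\right) = - \frac{104}{5}$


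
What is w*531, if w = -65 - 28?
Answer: -49383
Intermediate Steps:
w = -93
w*531 = -93*531 = -49383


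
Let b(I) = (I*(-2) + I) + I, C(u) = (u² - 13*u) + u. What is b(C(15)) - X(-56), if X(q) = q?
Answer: 56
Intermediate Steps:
C(u) = u² - 12*u
b(I) = 0 (b(I) = (-2*I + I) + I = -I + I = 0)
b(C(15)) - X(-56) = 0 - 1*(-56) = 0 + 56 = 56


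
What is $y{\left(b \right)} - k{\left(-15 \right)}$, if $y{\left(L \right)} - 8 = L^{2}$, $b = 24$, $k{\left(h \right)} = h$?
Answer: $599$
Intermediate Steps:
$y{\left(L \right)} = 8 + L^{2}$
$y{\left(b \right)} - k{\left(-15 \right)} = \left(8 + 24^{2}\right) - -15 = \left(8 + 576\right) + 15 = 584 + 15 = 599$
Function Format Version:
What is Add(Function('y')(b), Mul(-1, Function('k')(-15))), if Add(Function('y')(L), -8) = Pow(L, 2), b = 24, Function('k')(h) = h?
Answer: 599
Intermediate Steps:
Function('y')(L) = Add(8, Pow(L, 2))
Add(Function('y')(b), Mul(-1, Function('k')(-15))) = Add(Add(8, Pow(24, 2)), Mul(-1, -15)) = Add(Add(8, 576), 15) = Add(584, 15) = 599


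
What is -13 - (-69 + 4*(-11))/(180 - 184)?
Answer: -165/4 ≈ -41.250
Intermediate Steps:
-13 - (-69 + 4*(-11))/(180 - 184) = -13 - (-69 - 44)/(-4) = -13 - (-113)*(-1)/4 = -13 - 1*113/4 = -13 - 113/4 = -165/4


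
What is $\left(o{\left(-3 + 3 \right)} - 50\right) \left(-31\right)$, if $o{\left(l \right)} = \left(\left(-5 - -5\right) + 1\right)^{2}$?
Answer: $1519$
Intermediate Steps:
$o{\left(l \right)} = 1$ ($o{\left(l \right)} = \left(\left(-5 + 5\right) + 1\right)^{2} = \left(0 + 1\right)^{2} = 1^{2} = 1$)
$\left(o{\left(-3 + 3 \right)} - 50\right) \left(-31\right) = \left(1 - 50\right) \left(-31\right) = \left(-49\right) \left(-31\right) = 1519$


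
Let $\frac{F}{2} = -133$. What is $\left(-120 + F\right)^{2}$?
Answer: $148996$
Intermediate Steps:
$F = -266$ ($F = 2 \left(-133\right) = -266$)
$\left(-120 + F\right)^{2} = \left(-120 - 266\right)^{2} = \left(-386\right)^{2} = 148996$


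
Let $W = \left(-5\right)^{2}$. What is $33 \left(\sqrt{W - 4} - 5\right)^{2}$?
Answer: $1518 - 330 \sqrt{21} \approx 5.75$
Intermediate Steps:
$W = 25$
$33 \left(\sqrt{W - 4} - 5\right)^{2} = 33 \left(\sqrt{25 - 4} - 5\right)^{2} = 33 \left(\sqrt{21} - 5\right)^{2} = 33 \left(-5 + \sqrt{21}\right)^{2}$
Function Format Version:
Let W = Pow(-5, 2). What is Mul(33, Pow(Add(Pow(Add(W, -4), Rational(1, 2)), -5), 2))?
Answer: Add(1518, Mul(-330, Pow(21, Rational(1, 2)))) ≈ 5.7500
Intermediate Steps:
W = 25
Mul(33, Pow(Add(Pow(Add(W, -4), Rational(1, 2)), -5), 2)) = Mul(33, Pow(Add(Pow(Add(25, -4), Rational(1, 2)), -5), 2)) = Mul(33, Pow(Add(Pow(21, Rational(1, 2)), -5), 2)) = Mul(33, Pow(Add(-5, Pow(21, Rational(1, 2))), 2))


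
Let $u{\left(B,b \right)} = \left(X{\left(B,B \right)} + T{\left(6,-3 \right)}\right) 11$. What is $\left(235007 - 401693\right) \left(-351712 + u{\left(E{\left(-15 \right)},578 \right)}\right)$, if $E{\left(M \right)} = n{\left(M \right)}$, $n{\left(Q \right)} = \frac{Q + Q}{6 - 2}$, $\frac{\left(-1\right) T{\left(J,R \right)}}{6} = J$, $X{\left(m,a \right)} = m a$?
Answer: $\frac{117176674251}{2} \approx 5.8588 \cdot 10^{10}$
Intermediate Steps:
$X{\left(m,a \right)} = a m$
$T{\left(J,R \right)} = - 6 J$
$n{\left(Q \right)} = \frac{Q}{2}$ ($n{\left(Q \right)} = \frac{2 Q}{4} = 2 Q \frac{1}{4} = \frac{Q}{2}$)
$E{\left(M \right)} = \frac{M}{2}$
$u{\left(B,b \right)} = -396 + 11 B^{2}$ ($u{\left(B,b \right)} = \left(B B - 36\right) 11 = \left(B^{2} - 36\right) 11 = \left(-36 + B^{2}\right) 11 = -396 + 11 B^{2}$)
$\left(235007 - 401693\right) \left(-351712 + u{\left(E{\left(-15 \right)},578 \right)}\right) = \left(235007 - 401693\right) \left(-351712 - \left(396 - 11 \left(\frac{1}{2} \left(-15\right)\right)^{2}\right)\right) = - 166686 \left(-351712 - \left(396 - 11 \left(- \frac{15}{2}\right)^{2}\right)\right) = - 166686 \left(-351712 + \left(-396 + 11 \cdot \frac{225}{4}\right)\right) = - 166686 \left(-351712 + \left(-396 + \frac{2475}{4}\right)\right) = - 166686 \left(-351712 + \frac{891}{4}\right) = \left(-166686\right) \left(- \frac{1405957}{4}\right) = \frac{117176674251}{2}$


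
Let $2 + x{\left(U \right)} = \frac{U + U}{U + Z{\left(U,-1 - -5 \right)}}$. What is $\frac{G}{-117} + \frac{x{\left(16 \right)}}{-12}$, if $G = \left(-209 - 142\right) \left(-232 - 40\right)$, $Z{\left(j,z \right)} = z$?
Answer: $- \frac{24479}{30} \approx -815.97$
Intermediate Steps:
$G = 95472$ ($G = \left(-351\right) \left(-272\right) = 95472$)
$x{\left(U \right)} = -2 + \frac{2 U}{4 + U}$ ($x{\left(U \right)} = -2 + \frac{U + U}{U - -4} = -2 + \frac{2 U}{U + \left(-1 + 5\right)} = -2 + \frac{2 U}{U + 4} = -2 + \frac{2 U}{4 + U}$)
$\frac{G}{-117} + \frac{x{\left(16 \right)}}{-12} = \frac{95472}{-117} + \frac{\left(-8\right) \frac{1}{4 + 16}}{-12} = 95472 \left(- \frac{1}{117}\right) + - \frac{8}{20} \left(- \frac{1}{12}\right) = -816 + \left(-8\right) \frac{1}{20} \left(- \frac{1}{12}\right) = -816 - - \frac{1}{30} = -816 + \frac{1}{30} = - \frac{24479}{30}$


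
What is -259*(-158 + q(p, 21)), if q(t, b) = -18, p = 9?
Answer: 45584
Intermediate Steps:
-259*(-158 + q(p, 21)) = -259*(-158 - 18) = -259*(-176) = 45584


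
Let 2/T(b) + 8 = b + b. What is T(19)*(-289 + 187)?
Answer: -34/5 ≈ -6.8000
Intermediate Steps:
T(b) = 2/(-8 + 2*b) (T(b) = 2/(-8 + (b + b)) = 2/(-8 + 2*b))
T(19)*(-289 + 187) = (-289 + 187)/(-4 + 19) = -102/15 = (1/15)*(-102) = -34/5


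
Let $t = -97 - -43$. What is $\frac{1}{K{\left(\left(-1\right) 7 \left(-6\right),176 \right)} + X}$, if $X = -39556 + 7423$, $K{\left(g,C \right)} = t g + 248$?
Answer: $- \frac{1}{34153} \approx -2.928 \cdot 10^{-5}$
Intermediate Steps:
$t = -54$ ($t = -97 + 43 = -54$)
$K{\left(g,C \right)} = 248 - 54 g$ ($K{\left(g,C \right)} = - 54 g + 248 = 248 - 54 g$)
$X = -32133$
$\frac{1}{K{\left(\left(-1\right) 7 \left(-6\right),176 \right)} + X} = \frac{1}{\left(248 - 54 \left(-1\right) 7 \left(-6\right)\right) - 32133} = \frac{1}{\left(248 - 54 \left(\left(-7\right) \left(-6\right)\right)\right) - 32133} = \frac{1}{\left(248 - 2268\right) - 32133} = \frac{1}{-2020 - 32133} = \frac{1}{-34153} = - \frac{1}{34153}$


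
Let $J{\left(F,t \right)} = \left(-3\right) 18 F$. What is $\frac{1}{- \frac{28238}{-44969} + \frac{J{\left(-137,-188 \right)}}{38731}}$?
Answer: $\frac{1741694339}{1426366640} \approx 1.2211$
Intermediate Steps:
$J{\left(F,t \right)} = - 54 F$
$\frac{1}{- \frac{28238}{-44969} + \frac{J{\left(-137,-188 \right)}}{38731}} = \frac{1}{- \frac{28238}{-44969} + \frac{\left(-54\right) \left(-137\right)}{38731}} = \frac{1}{\left(-28238\right) \left(- \frac{1}{44969}\right) + 7398 \cdot \frac{1}{38731}} = \frac{1}{\frac{28238}{44969} + \frac{7398}{38731}} = \frac{1}{\frac{1426366640}{1741694339}} = \frac{1741694339}{1426366640}$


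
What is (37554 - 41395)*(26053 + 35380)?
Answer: -235964153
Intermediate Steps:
(37554 - 41395)*(26053 + 35380) = -3841*61433 = -235964153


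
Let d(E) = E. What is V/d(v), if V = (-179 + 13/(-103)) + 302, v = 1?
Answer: 12656/103 ≈ 122.87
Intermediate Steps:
V = 12656/103 (V = (-179 + 13*(-1/103)) + 302 = (-179 - 13/103) + 302 = -18450/103 + 302 = 12656/103 ≈ 122.87)
V/d(v) = (12656/103)/1 = (12656/103)*1 = 12656/103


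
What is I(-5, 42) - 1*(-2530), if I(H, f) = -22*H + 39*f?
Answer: 4278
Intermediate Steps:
I(-5, 42) - 1*(-2530) = (-22*(-5) + 39*42) - 1*(-2530) = (110 + 1638) + 2530 = 1748 + 2530 = 4278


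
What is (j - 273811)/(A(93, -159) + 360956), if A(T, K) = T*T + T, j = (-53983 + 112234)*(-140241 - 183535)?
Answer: -18860549587/369698 ≈ -51016.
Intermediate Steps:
j = -18860275776 (j = 58251*(-323776) = -18860275776)
A(T, K) = T + T² (A(T, K) = T² + T = T + T²)
(j - 273811)/(A(93, -159) + 360956) = (-18860275776 - 273811)/(93*(1 + 93) + 360956) = -18860549587/(93*94 + 360956) = -18860549587/(8742 + 360956) = -18860549587/369698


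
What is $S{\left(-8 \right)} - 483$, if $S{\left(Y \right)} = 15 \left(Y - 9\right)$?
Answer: $-738$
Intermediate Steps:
$S{\left(Y \right)} = -135 + 15 Y$ ($S{\left(Y \right)} = 15 \left(-9 + Y\right) = -135 + 15 Y$)
$S{\left(-8 \right)} - 483 = \left(-135 + 15 \left(-8\right)\right) - 483 = \left(-135 - 120\right) - 483 = -255 - 483 = -738$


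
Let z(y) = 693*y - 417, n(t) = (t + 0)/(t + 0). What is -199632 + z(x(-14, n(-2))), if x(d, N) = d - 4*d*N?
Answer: -170943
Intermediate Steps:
n(t) = 1 (n(t) = t/t = 1)
x(d, N) = d - 4*N*d
z(y) = -417 + 693*y
-199632 + z(x(-14, n(-2))) = -199632 + (-417 + 693*(-14*(1 - 4*1))) = -199632 + (-417 + 693*(-14*(1 - 4))) = -199632 + (-417 + 693*(-14*(-3))) = -199632 + (-417 + 693*42) = -199632 + (-417 + 29106) = -199632 + 28689 = -170943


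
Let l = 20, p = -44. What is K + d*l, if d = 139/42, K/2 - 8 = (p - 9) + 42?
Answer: 1264/21 ≈ 60.190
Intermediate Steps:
K = -6 (K = 16 + 2*((-44 - 9) + 42) = 16 + 2*(-53 + 42) = 16 + 2*(-11) = 16 - 22 = -6)
d = 139/42 (d = 139*(1/42) = 139/42 ≈ 3.3095)
K + d*l = -6 + (139/42)*20 = -6 + 1390/21 = 1264/21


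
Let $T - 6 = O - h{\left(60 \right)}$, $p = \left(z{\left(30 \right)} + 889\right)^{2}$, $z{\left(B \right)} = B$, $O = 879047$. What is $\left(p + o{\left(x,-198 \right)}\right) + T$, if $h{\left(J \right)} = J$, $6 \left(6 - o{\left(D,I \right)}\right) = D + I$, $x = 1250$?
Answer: $\frac{5170154}{3} \approx 1.7234 \cdot 10^{6}$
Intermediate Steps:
$o{\left(D,I \right)} = 6 - \frac{D}{6} - \frac{I}{6}$ ($o{\left(D,I \right)} = 6 - \frac{D + I}{6} = 6 - \left(\frac{D}{6} + \frac{I}{6}\right) = 6 - \frac{D}{6} - \frac{I}{6}$)
$p = 844561$ ($p = \left(30 + 889\right)^{2} = 919^{2} = 844561$)
$T = 878993$ ($T = 6 + \left(879047 - 60\right) = 6 + 878987 = 878993$)
$\left(p + o{\left(x,-198 \right)}\right) + T = \left(844561 - \frac{508}{3}\right) + 878993 = \frac{2533175}{3} + 878993 = \frac{5170154}{3}$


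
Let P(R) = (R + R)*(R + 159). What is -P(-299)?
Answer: -83720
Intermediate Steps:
P(R) = 2*R*(159 + R) (P(R) = (2*R)*(159 + R) = 2*R*(159 + R))
-P(-299) = -2*(-299)*(159 - 299) = -2*(-299)*(-140) = -1*83720 = -83720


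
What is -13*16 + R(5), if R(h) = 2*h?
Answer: -198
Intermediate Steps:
-13*16 + R(5) = -13*16 + 2*5 = -208 + 10 = -198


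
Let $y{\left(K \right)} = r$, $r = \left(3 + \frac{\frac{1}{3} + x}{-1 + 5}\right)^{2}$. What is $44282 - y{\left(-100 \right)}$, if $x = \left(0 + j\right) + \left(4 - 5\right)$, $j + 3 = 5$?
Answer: $\frac{398438}{9} \approx 44271.0$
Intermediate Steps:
$j = 2$ ($j = -3 + 5 = 2$)
$x = 1$ ($x = \left(0 + 2\right) + \left(4 - 5\right) = 2 + \left(4 - 5\right) = 2 - 1 = 1$)
$r = \frac{100}{9}$ ($r = \left(3 + \frac{\frac{1}{3} + 1}{-1 + 5}\right)^{2} = \left(3 + \frac{\frac{1}{3} + 1}{4}\right)^{2} = \left(3 + \frac{4}{3} \cdot \frac{1}{4}\right)^{2} = \left(3 + \frac{1}{3}\right)^{2} = \left(\frac{10}{3}\right)^{2} = \frac{100}{9} \approx 11.111$)
$y{\left(K \right)} = \frac{100}{9}$
$44282 - y{\left(-100 \right)} = 44282 - \frac{100}{9} = \frac{398438}{9}$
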